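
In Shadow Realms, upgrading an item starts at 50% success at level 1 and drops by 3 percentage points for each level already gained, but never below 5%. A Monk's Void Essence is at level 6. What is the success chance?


raw_rate = 50 - 3 * (6 - 1)
= 50 - 3 * 5
= 50 - 15
= 35
Apply floor: max(35, 5) = 35%

35%


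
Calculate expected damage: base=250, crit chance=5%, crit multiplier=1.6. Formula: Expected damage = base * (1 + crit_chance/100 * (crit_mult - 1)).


E[dmg] = base * (1 + crit_chance * (crit_mult - 1))
cc as decimal = 5/100 = 0.05
cm - 1 = 1.6 - 1 = 0.6
Bonus factor = 0.05 * 0.6 = 0.03
Total multiplier = 1 + 0.03 = 1.03
Expected damage = 250 * 1.03 = 257.50

257.50 damage


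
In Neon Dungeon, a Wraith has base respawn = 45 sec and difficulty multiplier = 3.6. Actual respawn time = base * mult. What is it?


Respawn time = base * multiplier
= 45 * 3.6
= 162.0 seconds

162.0 seconds


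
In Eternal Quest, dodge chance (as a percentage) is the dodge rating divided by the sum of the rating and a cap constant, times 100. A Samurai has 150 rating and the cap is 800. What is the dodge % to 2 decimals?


dodge% = 150 / (150 + 800) * 100
= 150 / 950 * 100
= 0.157895 * 100
= 15.79%

15.79%


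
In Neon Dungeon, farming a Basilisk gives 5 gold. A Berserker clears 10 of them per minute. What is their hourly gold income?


Gold per minute = 5 * 10 = 50
Gold per hour = 50 * 60 = 3000

3000 gold/hour


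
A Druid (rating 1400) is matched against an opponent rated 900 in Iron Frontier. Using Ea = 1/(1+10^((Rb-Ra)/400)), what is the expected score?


Elo expected score: Ea = 1/(1 + 10^((Rb-Ra)/400))
Rb - Ra = 900 - 1400 = -500
(Rb-Ra)/400 = -500/400 = -1.25
10^-1.25 = 0.056234
Ea = 1/(1 + 0.056234) = 1/1.056234 = 0.9468

0.9468


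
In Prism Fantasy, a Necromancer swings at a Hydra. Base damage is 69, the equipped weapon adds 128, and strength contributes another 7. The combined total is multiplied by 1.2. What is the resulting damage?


Sum base + weapon + str = 69 + 128 + 7 = 204
Multiply by 1.2:
204 * 1.2 = 244.8

244.8 damage


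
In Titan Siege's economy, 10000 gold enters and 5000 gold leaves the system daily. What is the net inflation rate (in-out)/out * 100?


Net gold = 10000 - 5000 = 5000
Inflation rate = net / sunk * 100 = 5000 / 5000 * 100
= 1.0 * 100
= 100.00%

100.00%


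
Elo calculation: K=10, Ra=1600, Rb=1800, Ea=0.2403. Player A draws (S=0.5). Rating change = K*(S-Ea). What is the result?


Elo update: delta = K * (S - Ea), where S = 0.5 (draws)
S - Ea = 0.5 - 0.2403 = 0.2597
Rating change = 10 * 0.2597
= 2.60

2.60 rating points


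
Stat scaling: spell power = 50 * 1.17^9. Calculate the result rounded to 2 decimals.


value = base * growth^level
= 50 * 1.17^9
= 50 * 4.1084
= 205.42

205.42 spell power


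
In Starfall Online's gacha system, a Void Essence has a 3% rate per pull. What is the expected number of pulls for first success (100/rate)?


Expected pulls for a geometric distribution = 1/p = 100 / rate%
= 100 / 3
= 33.33

33.33 pulls


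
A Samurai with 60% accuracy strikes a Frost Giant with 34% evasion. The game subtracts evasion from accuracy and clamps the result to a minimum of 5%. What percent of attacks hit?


accuracy - evasion = 60 - 34 = 26
Apply floor: max(26, 5) = 26
Hit chance = 26%

26%


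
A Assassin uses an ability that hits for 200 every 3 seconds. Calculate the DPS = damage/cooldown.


DPS = damage / cooldown
= 200 / 3
= 66.67

66.67 DPS


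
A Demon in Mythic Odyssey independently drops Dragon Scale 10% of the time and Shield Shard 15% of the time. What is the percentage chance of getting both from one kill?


For independent events, P(both) = P(A) * P(B)
= 10% * 15%
= 150 / 100 %
= 1.5%

1.5%


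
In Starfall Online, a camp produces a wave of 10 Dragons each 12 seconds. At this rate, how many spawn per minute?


Spawns per minute = count * (60 / interval)
= 10 * (60 / 12)
= 10 * 5.0
= 50.0

50.0 per minute


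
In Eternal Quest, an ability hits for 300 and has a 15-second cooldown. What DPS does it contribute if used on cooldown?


DPS = damage / cooldown
= 300 / 15
= 20.00

20.00 DPS


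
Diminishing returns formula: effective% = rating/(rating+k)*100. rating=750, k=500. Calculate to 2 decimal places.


effective% = rating / (rating + k) * 100
= 750 / (750 + 500) * 100
= 750 / 1250 * 100
= 0.6 * 100
= 60.00%

60.00%


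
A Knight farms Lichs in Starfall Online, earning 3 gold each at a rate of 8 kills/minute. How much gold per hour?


Gold per minute = 3 * 8 = 24
Gold per hour = 24 * 60 = 1440

1440 gold/hour


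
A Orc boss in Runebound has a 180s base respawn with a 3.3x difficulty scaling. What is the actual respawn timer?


Respawn time = base * multiplier
= 180 * 3.3
= 594.0 seconds

594.0 seconds


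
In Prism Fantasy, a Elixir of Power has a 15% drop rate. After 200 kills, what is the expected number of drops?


Expected drops = kills * (drop_rate / 100)
= 200 * (15 / 100)
= 200 * 0.15
= 30.0

30.0 drops


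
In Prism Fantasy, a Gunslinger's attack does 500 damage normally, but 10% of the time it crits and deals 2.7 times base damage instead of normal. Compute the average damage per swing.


E[dmg] = base * (1 + crit_chance * (crit_mult - 1))
cc as decimal = 10/100 = 0.1
cm - 1 = 2.7 - 1 = 1.7
Bonus factor = 0.1 * 1.7 = 0.17
Total multiplier = 1 + 0.17 = 1.17
Expected damage = 500 * 1.17 = 585.00

585.00 damage


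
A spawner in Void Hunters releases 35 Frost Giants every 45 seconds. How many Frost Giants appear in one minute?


Spawns per minute = count * (60 / interval)
= 35 * (60 / 45)
= 35 * 1.3333
= 46.67

46.67 per minute


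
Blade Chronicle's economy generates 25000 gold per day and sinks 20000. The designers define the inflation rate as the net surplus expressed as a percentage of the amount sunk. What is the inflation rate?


Net gold = 25000 - 20000 = 5000
Inflation rate = net / sunk * 100 = 5000 / 20000 * 100
= 0.25 * 100
= 25.00%

25.00%


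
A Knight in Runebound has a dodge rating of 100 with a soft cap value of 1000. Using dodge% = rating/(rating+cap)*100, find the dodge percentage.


dodge% = 100 / (100 + 1000) * 100
= 100 / 1100 * 100
= 0.090909 * 100
= 9.09%

9.09%


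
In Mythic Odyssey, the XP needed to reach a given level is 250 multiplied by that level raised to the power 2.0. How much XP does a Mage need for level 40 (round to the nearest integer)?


XP = 250 * level^2.0
Substitute level = 40:
XP = 250 * 40^2.0
= 250 * 1600.0
= 400000

400000 XP


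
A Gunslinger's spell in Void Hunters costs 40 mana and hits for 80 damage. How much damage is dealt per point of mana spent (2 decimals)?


Efficiency = damage / mana
= 80 / 40
= 2.00

2.00 dmg/mana


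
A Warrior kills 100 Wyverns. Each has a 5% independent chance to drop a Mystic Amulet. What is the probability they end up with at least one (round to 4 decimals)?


P(at least one) = 1 - P(none) = 1 - (1-p)^n
p = 5/100 = 0.05
1 - p = 0.95
(1 - p)^100 = 0.95^100 = 0.005921
P(at least one) = 1 - 0.005921 = 0.9941

0.9941


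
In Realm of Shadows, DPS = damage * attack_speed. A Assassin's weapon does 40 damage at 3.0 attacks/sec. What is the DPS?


DPS = damage * attack_speed
= 40 * 3.0
= 120.0

120.0 DPS


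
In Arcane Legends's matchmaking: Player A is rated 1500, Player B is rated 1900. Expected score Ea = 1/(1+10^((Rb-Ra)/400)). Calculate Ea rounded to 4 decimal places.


Elo expected score: Ea = 1/(1 + 10^((Rb-Ra)/400))
Rb - Ra = 1900 - 1500 = 400
(Rb-Ra)/400 = 400/400 = 1.0
10^1.0 = 10.0
Ea = 1/(1 + 10.0) = 1/11.0 = 0.0909

0.0909


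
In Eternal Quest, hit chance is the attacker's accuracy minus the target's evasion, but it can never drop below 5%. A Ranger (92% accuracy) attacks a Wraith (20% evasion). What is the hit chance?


accuracy - evasion = 92 - 20 = 72
Apply floor: max(72, 5) = 72
Hit chance = 72%

72%


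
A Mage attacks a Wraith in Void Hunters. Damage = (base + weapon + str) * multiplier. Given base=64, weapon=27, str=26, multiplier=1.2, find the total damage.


Sum base + weapon + str = 64 + 27 + 26 = 117
Multiply by 1.2:
117 * 1.2 = 140.4

140.4 damage


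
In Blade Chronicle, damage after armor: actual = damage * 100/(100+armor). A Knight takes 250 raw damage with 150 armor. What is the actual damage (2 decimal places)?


actual = 250 * 100 / (100 + 150)
= 250 * 100 / 250
= 25000 / 250
= 100.00

100.00 damage


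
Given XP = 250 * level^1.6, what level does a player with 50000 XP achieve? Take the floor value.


XP = 250 * level^1.6, so level = (XP / 250)^(1/1.6)
= (50000 / 250)^(1/1.6)
= 200.0^0.625
= 27.4248
Floor: level = 27

level 27


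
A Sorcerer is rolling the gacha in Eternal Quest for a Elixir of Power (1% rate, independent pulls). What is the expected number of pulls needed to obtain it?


Expected pulls for a geometric distribution = 1/p = 100 / rate%
= 100 / 1
= 100.0

100.0 pulls


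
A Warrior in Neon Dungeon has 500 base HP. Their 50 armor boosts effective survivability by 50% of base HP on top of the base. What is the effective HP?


EHP = 500 * (1 + 50/100)
= 500 * (1 + 0.5)
= 500 * 1.5
= 750.0

750.0 EHP


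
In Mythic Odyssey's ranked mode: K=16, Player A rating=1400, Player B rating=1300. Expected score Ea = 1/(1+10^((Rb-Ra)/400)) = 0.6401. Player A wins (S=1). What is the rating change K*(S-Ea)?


Elo update: delta = K * (S - Ea), where S = 1 (wins)
S - Ea = 1 - 0.6401 = 0.3599
Rating change = 16 * 0.3599
= 5.76

5.76 rating points


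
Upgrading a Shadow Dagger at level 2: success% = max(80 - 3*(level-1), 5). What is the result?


raw_rate = 80 - 3 * (2 - 1)
= 80 - 3 * 1
= 80 - 3
= 77
Apply floor: max(77, 5) = 77%

77%


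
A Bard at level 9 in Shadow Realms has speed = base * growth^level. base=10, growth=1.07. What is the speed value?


value = base * growth^level
= 10 * 1.07^9
= 10 * 1.838459
= 18.38

18.38 speed


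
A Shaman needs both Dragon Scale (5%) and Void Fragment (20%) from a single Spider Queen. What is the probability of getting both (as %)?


For independent events, P(both) = P(A) * P(B)
= 5% * 20%
= 100 / 100 %
= 1.0%

1.0%


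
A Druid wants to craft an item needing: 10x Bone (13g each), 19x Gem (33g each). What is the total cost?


Cost breakdown:
  Bone: 10 * 13 = 130
  Gem: 19 * 33 = 627
Total = 130 + 627 = 757

757 gold


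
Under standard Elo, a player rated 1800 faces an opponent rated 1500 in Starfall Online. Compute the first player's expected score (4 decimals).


Elo expected score: Ea = 1/(1 + 10^((Rb-Ra)/400))
Rb - Ra = 1500 - 1800 = -300
(Rb-Ra)/400 = -300/400 = -0.75
10^-0.75 = 0.177828
Ea = 1/(1 + 0.177828) = 1/1.177828 = 0.8490

0.8490


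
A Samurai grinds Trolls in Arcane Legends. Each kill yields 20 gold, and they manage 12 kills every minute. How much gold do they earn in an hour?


Gold per minute = 20 * 12 = 240
Gold per hour = 240 * 60 = 14400

14400 gold/hour


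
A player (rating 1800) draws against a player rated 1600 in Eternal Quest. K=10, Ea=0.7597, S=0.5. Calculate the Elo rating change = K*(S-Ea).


Elo update: delta = K * (S - Ea), where S = 0.5 (draws)
S - Ea = 0.5 - 0.7597 = -0.2597
Rating change = 10 * -0.2597
= -2.60

-2.60 rating points


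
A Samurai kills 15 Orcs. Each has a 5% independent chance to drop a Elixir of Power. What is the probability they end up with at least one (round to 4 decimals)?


P(at least one) = 1 - P(none) = 1 - (1-p)^n
p = 5/100 = 0.05
1 - p = 0.95
(1 - p)^15 = 0.95^15 = 0.463291
P(at least one) = 1 - 0.463291 = 0.5367

0.5367


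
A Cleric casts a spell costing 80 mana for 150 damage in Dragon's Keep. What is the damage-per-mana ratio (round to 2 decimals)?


Efficiency = damage / mana
= 150 / 80
= 1.88

1.88 dmg/mana


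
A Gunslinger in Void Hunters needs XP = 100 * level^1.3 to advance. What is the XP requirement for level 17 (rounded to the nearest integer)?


XP = 100 * level^1.3
Substitute level = 17:
XP = 100 * 17^1.3
= 100 * 39.7726
= 3977

3977 XP


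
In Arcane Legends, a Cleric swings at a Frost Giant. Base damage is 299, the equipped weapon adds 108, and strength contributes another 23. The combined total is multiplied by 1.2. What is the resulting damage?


Sum base + weapon + str = 299 + 108 + 23 = 430
Multiply by 1.2:
430 * 1.2 = 516.0

516.0 damage


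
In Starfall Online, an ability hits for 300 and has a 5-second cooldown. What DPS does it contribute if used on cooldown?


DPS = damage / cooldown
= 300 / 5
= 60.00

60.00 DPS


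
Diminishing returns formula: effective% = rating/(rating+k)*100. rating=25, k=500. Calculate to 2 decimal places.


effective% = rating / (rating + k) * 100
= 25 / (25 + 500) * 100
= 25 / 525 * 100
= 0.047619 * 100
= 4.76%

4.76%


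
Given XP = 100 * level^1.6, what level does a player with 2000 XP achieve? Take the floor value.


XP = 100 * level^1.6, so level = (XP / 100)^(1/1.6)
= (2000 / 100)^(1/1.6)
= 20.0^0.625
= 6.5034
Floor: level = 6

level 6


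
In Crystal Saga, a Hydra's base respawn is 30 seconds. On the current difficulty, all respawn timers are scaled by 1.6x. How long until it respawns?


Respawn time = base * multiplier
= 30 * 1.6
= 48.0 seconds

48.0 seconds


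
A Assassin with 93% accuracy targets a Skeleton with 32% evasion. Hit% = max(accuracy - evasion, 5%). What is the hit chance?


accuracy - evasion = 93 - 32 = 61
Apply floor: max(61, 5) = 61
Hit chance = 61%

61%


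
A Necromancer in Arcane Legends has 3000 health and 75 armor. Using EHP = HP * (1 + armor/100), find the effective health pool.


EHP = 3000 * (1 + 75/100)
= 3000 * (1 + 0.75)
= 3000 * 1.75
= 5250.0

5250.0 EHP


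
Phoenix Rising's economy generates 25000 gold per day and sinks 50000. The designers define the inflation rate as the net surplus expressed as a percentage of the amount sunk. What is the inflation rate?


Net gold = 25000 - 50000 = -25000
Inflation rate = net / sunk * 100 = -25000 / 50000 * 100
= -0.5 * 100
= -50.00%

-50.00%


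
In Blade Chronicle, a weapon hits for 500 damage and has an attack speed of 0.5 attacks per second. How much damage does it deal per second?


DPS = damage * attack_speed
= 500 * 0.5
= 250.0

250.0 DPS


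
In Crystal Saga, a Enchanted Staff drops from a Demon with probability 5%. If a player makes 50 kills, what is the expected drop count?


Expected drops = kills * (drop_rate / 100)
= 50 * (5 / 100)
= 50 * 0.05
= 2.5

2.5 drops


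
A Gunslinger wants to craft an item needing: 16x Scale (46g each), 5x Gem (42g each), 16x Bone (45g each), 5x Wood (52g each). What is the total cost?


Cost breakdown:
  Scale: 16 * 46 = 736
  Gem: 5 * 42 = 210
  Bone: 16 * 45 = 720
  Wood: 5 * 52 = 260
Total = 736 + 210 + 720 + 260 = 1926

1926 gold


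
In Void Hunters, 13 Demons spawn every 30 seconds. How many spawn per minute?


Spawns per minute = count * (60 / interval)
= 13 * (60 / 30)
= 13 * 2.0
= 26.0

26.0 per minute


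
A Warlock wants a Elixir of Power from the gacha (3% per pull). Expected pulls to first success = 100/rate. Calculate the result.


Expected pulls for a geometric distribution = 1/p = 100 / rate%
= 100 / 3
= 33.33

33.33 pulls


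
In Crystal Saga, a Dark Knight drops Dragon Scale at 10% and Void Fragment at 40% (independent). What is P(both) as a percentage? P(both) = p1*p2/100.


For independent events, P(both) = P(A) * P(B)
= 10% * 40%
= 400 / 100 %
= 4.0%

4.0%


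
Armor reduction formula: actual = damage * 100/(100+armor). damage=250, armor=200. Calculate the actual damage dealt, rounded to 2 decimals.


actual = 250 * 100 / (100 + 200)
= 250 * 100 / 300
= 25000 / 300
= 83.33

83.33 damage


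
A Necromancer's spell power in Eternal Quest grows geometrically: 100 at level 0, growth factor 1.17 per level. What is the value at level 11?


value = base * growth^level
= 100 * 1.17^11
= 100 * 5.623989
= 562.40

562.40 spell power


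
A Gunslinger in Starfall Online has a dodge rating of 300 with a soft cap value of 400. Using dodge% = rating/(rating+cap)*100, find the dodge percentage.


dodge% = 300 / (300 + 400) * 100
= 300 / 700 * 100
= 0.428571 * 100
= 42.86%

42.86%


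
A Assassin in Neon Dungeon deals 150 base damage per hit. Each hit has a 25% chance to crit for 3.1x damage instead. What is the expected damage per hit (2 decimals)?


E[dmg] = base * (1 + crit_chance * (crit_mult - 1))
cc as decimal = 25/100 = 0.25
cm - 1 = 3.1 - 1 = 2.1
Bonus factor = 0.25 * 2.1 = 0.525
Total multiplier = 1 + 0.525 = 1.525
Expected damage = 150 * 1.525 = 228.75

228.75 damage


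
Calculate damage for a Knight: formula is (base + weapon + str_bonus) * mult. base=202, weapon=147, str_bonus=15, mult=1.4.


Sum base + weapon + str = 202 + 147 + 15 = 364
Multiply by 1.4:
364 * 1.4 = 509.6

509.6 damage


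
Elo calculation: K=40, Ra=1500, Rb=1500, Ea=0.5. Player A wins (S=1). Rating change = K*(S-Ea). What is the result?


Elo update: delta = K * (S - Ea), where S = 1 (wins)
S - Ea = 1 - 0.5 = 0.5
Rating change = 40 * 0.5
= 20.00

20.00 rating points


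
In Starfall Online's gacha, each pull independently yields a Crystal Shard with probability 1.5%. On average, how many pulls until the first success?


Expected pulls for a geometric distribution = 1/p = 100 / rate%
= 100 / 1.5
= 66.67

66.67 pulls


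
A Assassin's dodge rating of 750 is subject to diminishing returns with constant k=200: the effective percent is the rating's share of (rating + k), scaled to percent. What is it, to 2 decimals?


effective% = rating / (rating + k) * 100
= 750 / (750 + 200) * 100
= 750 / 950 * 100
= 0.789474 * 100
= 78.95%

78.95%


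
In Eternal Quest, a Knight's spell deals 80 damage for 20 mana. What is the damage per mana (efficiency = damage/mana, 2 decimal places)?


Efficiency = damage / mana
= 80 / 20
= 4.00

4.00 dmg/mana


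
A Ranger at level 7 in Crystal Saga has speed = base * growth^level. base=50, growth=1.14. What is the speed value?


value = base * growth^level
= 50 * 1.14^7
= 50 * 2.502269
= 125.11

125.11 speed


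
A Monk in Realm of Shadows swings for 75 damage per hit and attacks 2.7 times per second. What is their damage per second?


DPS = damage * attack_speed
= 75 * 2.7
= 202.5

202.5 DPS


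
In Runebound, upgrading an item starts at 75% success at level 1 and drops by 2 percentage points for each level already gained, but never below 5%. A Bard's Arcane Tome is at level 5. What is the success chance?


raw_rate = 75 - 2 * (5 - 1)
= 75 - 2 * 4
= 75 - 8
= 67
Apply floor: max(67, 5) = 67%

67%


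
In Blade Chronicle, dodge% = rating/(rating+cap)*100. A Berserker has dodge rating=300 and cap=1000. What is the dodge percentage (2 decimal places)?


dodge% = 300 / (300 + 1000) * 100
= 300 / 1300 * 100
= 0.230769 * 100
= 23.08%

23.08%


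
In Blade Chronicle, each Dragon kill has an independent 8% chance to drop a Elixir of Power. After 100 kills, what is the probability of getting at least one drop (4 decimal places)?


P(at least one) = 1 - P(none) = 1 - (1-p)^n
p = 8/100 = 0.08
1 - p = 0.92
(1 - p)^100 = 0.92^100 = 0.000239
P(at least one) = 1 - 0.000239 = 0.9998

0.9998


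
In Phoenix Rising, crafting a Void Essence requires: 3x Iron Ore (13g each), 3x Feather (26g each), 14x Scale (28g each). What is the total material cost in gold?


Cost breakdown:
  Iron Ore: 3 * 13 = 39
  Feather: 3 * 26 = 78
  Scale: 14 * 28 = 392
Total = 39 + 78 + 392 = 509

509 gold


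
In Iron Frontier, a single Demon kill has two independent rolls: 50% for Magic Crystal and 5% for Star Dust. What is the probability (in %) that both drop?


For independent events, P(both) = P(A) * P(B)
= 50% * 5%
= 250 / 100 %
= 2.5%

2.5%


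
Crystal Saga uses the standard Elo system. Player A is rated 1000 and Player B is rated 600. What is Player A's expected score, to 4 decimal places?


Elo expected score: Ea = 1/(1 + 10^((Rb-Ra)/400))
Rb - Ra = 600 - 1000 = -400
(Rb-Ra)/400 = -400/400 = -1.0
10^-1.0 = 0.1
Ea = 1/(1 + 0.1) = 1/1.1 = 0.9091

0.9091


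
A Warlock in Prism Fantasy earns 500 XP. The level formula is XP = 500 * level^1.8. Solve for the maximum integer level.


XP = 500 * level^1.8, so level = (XP / 500)^(1/1.8)
= (500 / 500)^(1/1.8)
= 1.0^0.5556
= 1.0
Floor: level = 1

level 1


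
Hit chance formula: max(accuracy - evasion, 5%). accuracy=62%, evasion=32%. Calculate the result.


accuracy - evasion = 62 - 32 = 30
Apply floor: max(30, 5) = 30
Hit chance = 30%

30%


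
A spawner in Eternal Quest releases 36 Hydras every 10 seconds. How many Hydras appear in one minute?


Spawns per minute = count * (60 / interval)
= 36 * (60 / 10)
= 36 * 6.0
= 216.0

216.0 per minute


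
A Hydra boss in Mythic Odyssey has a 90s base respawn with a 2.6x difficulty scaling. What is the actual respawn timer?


Respawn time = base * multiplier
= 90 * 2.6
= 234.0 seconds

234.0 seconds


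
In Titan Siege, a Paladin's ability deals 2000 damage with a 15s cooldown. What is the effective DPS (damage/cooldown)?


DPS = damage / cooldown
= 2000 / 15
= 133.33

133.33 DPS


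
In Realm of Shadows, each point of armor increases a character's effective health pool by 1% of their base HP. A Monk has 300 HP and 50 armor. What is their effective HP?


EHP = 300 * (1 + 50/100)
= 300 * (1 + 0.5)
= 300 * 1.5
= 450.0

450.0 EHP


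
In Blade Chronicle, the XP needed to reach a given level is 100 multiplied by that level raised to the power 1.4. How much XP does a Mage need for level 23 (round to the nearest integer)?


XP = 100 * level^1.4
Substitute level = 23:
XP = 100 * 23^1.4
= 100 * 80.6156
= 8062

8062 XP


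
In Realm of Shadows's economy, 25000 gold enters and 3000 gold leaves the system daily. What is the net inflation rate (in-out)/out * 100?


Net gold = 25000 - 3000 = 22000
Inflation rate = net / sunk * 100 = 22000 / 3000 * 100
= 7.333333 * 100
= 733.33%

733.33%


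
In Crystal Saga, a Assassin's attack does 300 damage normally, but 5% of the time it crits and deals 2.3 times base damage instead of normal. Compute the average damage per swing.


E[dmg] = base * (1 + crit_chance * (crit_mult - 1))
cc as decimal = 5/100 = 0.05
cm - 1 = 2.3 - 1 = 1.3
Bonus factor = 0.05 * 1.3 = 0.065
Total multiplier = 1 + 0.065 = 1.065
Expected damage = 300 * 1.065 = 319.50

319.50 damage


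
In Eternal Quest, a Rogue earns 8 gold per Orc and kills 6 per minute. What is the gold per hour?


Gold per minute = 8 * 6 = 48
Gold per hour = 48 * 60 = 2880

2880 gold/hour


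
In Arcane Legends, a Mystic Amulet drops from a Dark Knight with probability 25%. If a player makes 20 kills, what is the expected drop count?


Expected drops = kills * (drop_rate / 100)
= 20 * (25 / 100)
= 20 * 0.25
= 5.0

5.0 drops


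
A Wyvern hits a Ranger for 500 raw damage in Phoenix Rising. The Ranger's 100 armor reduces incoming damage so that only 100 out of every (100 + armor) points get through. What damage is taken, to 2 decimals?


actual = 500 * 100 / (100 + 100)
= 500 * 100 / 200
= 50000 / 200
= 250.00

250.00 damage


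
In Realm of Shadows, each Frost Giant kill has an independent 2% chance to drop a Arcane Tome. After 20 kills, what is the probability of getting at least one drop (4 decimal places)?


P(at least one) = 1 - P(none) = 1 - (1-p)^n
p = 2/100 = 0.02
1 - p = 0.98
(1 - p)^20 = 0.98^20 = 0.667608
P(at least one) = 1 - 0.667608 = 0.3324

0.3324


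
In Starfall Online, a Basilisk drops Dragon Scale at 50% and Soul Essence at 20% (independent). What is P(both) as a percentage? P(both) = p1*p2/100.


For independent events, P(both) = P(A) * P(B)
= 50% * 20%
= 1000 / 100 %
= 10.0%

10.0%


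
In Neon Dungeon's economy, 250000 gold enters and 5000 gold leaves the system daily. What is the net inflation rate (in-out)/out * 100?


Net gold = 250000 - 5000 = 245000
Inflation rate = net / sunk * 100 = 245000 / 5000 * 100
= 49.0 * 100
= 4900.00%

4900.00%


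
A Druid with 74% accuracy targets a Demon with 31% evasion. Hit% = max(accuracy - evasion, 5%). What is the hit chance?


accuracy - evasion = 74 - 31 = 43
Apply floor: max(43, 5) = 43
Hit chance = 43%

43%


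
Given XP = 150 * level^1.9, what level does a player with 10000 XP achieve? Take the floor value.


XP = 150 * level^1.9, so level = (XP / 150)^(1/1.9)
= (10000 / 150)^(1/1.9)
= 66.6667^0.5263
= 9.1191
Floor: level = 9

level 9


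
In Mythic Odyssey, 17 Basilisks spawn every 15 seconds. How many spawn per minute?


Spawns per minute = count * (60 / interval)
= 17 * (60 / 15)
= 17 * 4.0
= 68.0

68.0 per minute


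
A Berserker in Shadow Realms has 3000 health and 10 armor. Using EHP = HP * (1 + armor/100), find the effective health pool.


EHP = 3000 * (1 + 10/100)
= 3000 * (1 + 0.1)
= 3000 * 1.1
= 3300.0

3300.0 EHP


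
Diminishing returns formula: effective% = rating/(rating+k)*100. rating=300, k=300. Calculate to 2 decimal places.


effective% = rating / (rating + k) * 100
= 300 / (300 + 300) * 100
= 300 / 600 * 100
= 0.5 * 100
= 50.00%

50.00%


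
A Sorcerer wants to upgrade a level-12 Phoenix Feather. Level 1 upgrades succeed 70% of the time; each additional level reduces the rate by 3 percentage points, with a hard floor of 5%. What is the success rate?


raw_rate = 70 - 3 * (12 - 1)
= 70 - 3 * 11
= 70 - 33
= 37
Apply floor: max(37, 5) = 37%

37%


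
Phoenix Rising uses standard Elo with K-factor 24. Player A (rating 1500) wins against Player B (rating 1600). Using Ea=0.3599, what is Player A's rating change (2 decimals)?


Elo update: delta = K * (S - Ea), where S = 1 (wins)
S - Ea = 1 - 0.3599 = 0.6401
Rating change = 24 * 0.6401
= 15.36

15.36 rating points


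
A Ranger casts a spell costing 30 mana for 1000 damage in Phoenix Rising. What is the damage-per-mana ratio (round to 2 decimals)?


Efficiency = damage / mana
= 1000 / 30
= 33.33

33.33 dmg/mana


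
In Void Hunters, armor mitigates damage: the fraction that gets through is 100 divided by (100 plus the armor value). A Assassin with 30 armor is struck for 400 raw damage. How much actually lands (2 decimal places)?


actual = 400 * 100 / (100 + 30)
= 400 * 100 / 130
= 40000 / 130
= 307.69

307.69 damage


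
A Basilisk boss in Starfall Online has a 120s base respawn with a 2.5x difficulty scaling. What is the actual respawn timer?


Respawn time = base * multiplier
= 120 * 2.5
= 300.0 seconds

300.0 seconds


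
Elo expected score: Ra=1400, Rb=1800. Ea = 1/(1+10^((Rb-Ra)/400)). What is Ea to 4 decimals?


Elo expected score: Ea = 1/(1 + 10^((Rb-Ra)/400))
Rb - Ra = 1800 - 1400 = 400
(Rb-Ra)/400 = 400/400 = 1.0
10^1.0 = 10.0
Ea = 1/(1 + 10.0) = 1/11.0 = 0.0909

0.0909


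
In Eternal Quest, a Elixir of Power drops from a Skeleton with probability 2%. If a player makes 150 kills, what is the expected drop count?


Expected drops = kills * (drop_rate / 100)
= 150 * (2 / 100)
= 150 * 0.02
= 3.0

3.0 drops


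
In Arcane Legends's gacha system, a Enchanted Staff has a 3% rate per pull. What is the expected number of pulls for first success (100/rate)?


Expected pulls for a geometric distribution = 1/p = 100 / rate%
= 100 / 3
= 33.33

33.33 pulls


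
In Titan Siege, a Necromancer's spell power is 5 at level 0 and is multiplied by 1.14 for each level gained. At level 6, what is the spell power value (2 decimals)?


value = base * growth^level
= 5 * 1.14^6
= 5 * 2.194973
= 10.97

10.97 spell power


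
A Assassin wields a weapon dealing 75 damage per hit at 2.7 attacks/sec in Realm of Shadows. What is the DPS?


DPS = damage * attack_speed
= 75 * 2.7
= 202.5

202.5 DPS


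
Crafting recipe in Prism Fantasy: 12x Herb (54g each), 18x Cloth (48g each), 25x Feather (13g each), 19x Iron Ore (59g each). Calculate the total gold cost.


Cost breakdown:
  Herb: 12 * 54 = 648
  Cloth: 18 * 48 = 864
  Feather: 25 * 13 = 325
  Iron Ore: 19 * 59 = 1121
Total = 648 + 864 + 325 + 1121 = 2958

2958 gold


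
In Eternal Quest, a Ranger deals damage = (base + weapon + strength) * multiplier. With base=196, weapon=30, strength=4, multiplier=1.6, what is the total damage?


Sum base + weapon + str = 196 + 30 + 4 = 230
Multiply by 1.6:
230 * 1.6 = 368.0

368.0 damage


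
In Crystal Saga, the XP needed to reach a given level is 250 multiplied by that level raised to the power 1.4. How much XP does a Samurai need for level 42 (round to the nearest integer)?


XP = 250 * level^1.4
Substitute level = 42:
XP = 250 * 42^1.4
= 250 * 187.3048
= 46826

46826 XP


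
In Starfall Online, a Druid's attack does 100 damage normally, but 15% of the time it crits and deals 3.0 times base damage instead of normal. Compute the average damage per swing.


E[dmg] = base * (1 + crit_chance * (crit_mult - 1))
cc as decimal = 15/100 = 0.15
cm - 1 = 3.0 - 1 = 2.0
Bonus factor = 0.15 * 2.0 = 0.3
Total multiplier = 1 + 0.3 = 1.3
Expected damage = 100 * 1.3 = 130.00

130.00 damage


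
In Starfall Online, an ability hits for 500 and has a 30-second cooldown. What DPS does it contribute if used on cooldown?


DPS = damage / cooldown
= 500 / 30
= 16.67

16.67 DPS


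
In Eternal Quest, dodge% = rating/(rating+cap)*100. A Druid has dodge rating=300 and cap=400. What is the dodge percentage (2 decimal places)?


dodge% = 300 / (300 + 400) * 100
= 300 / 700 * 100
= 0.428571 * 100
= 42.86%

42.86%


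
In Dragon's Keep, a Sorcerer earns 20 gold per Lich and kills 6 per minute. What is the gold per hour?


Gold per minute = 20 * 6 = 120
Gold per hour = 120 * 60 = 7200

7200 gold/hour


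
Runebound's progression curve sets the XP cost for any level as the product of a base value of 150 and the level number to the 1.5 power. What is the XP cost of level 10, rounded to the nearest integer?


XP = 150 * level^1.5
Substitute level = 10:
XP = 150 * 10^1.5
= 150 * 31.6228
= 4743

4743 XP


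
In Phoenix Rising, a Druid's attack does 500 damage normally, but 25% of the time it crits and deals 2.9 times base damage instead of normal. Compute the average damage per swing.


E[dmg] = base * (1 + crit_chance * (crit_mult - 1))
cc as decimal = 25/100 = 0.25
cm - 1 = 2.9 - 1 = 1.9
Bonus factor = 0.25 * 1.9 = 0.475
Total multiplier = 1 + 0.475 = 1.475
Expected damage = 500 * 1.475 = 737.50

737.50 damage


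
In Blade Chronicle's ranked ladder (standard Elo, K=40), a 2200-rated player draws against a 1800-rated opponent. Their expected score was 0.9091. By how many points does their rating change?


Elo update: delta = K * (S - Ea), where S = 0.5 (draws)
S - Ea = 0.5 - 0.9091 = -0.4091
Rating change = 40 * -0.4091
= -16.36

-16.36 rating points


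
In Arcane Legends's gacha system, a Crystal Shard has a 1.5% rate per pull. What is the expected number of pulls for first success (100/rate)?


Expected pulls for a geometric distribution = 1/p = 100 / rate%
= 100 / 1.5
= 66.67

66.67 pulls


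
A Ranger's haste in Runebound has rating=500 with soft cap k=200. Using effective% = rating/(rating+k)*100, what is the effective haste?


effective% = rating / (rating + k) * 100
= 500 / (500 + 200) * 100
= 500 / 700 * 100
= 0.714286 * 100
= 71.43%

71.43%


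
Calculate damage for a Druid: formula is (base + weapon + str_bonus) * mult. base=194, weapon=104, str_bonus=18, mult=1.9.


Sum base + weapon + str = 194 + 104 + 18 = 316
Multiply by 1.9:
316 * 1.9 = 600.4

600.4 damage


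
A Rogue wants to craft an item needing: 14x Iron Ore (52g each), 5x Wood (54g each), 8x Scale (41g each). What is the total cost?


Cost breakdown:
  Iron Ore: 14 * 52 = 728
  Wood: 5 * 54 = 270
  Scale: 8 * 41 = 328
Total = 728 + 270 + 328 = 1326

1326 gold


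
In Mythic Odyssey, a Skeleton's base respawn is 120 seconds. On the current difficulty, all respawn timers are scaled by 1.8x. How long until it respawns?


Respawn time = base * multiplier
= 120 * 1.8
= 216.0 seconds

216.0 seconds


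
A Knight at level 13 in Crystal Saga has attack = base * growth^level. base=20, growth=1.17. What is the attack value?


value = base * growth^level
= 20 * 1.17^13
= 20 * 7.698679
= 153.97

153.97 attack


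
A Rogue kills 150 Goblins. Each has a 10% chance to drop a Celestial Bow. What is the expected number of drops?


Expected drops = kills * (drop_rate / 100)
= 150 * (10 / 100)
= 150 * 0.1
= 15.0

15.0 drops


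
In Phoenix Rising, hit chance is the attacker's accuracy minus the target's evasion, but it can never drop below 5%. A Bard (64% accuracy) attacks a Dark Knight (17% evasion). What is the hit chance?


accuracy - evasion = 64 - 17 = 47
Apply floor: max(47, 5) = 47
Hit chance = 47%

47%


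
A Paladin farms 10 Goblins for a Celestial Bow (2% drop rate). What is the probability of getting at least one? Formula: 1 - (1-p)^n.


P(at least one) = 1 - P(none) = 1 - (1-p)^n
p = 2/100 = 0.02
1 - p = 0.98
(1 - p)^10 = 0.98^10 = 0.817073
P(at least one) = 1 - 0.817073 = 0.1829

0.1829


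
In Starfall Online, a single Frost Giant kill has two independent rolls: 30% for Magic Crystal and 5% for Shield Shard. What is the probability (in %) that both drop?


For independent events, P(both) = P(A) * P(B)
= 30% * 5%
= 150 / 100 %
= 1.5%

1.5%


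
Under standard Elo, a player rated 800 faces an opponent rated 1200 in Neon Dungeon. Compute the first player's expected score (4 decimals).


Elo expected score: Ea = 1/(1 + 10^((Rb-Ra)/400))
Rb - Ra = 1200 - 800 = 400
(Rb-Ra)/400 = 400/400 = 1.0
10^1.0 = 10.0
Ea = 1/(1 + 10.0) = 1/11.0 = 0.0909

0.0909


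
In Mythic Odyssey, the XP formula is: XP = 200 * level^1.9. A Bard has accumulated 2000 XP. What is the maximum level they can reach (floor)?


XP = 200 * level^1.9, so level = (XP / 200)^(1/1.9)
= (2000 / 200)^(1/1.9)
= 10.0^0.5263
= 3.3598
Floor: level = 3

level 3


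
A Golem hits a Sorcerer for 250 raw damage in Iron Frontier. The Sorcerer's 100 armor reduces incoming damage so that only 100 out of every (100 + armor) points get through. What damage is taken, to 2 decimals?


actual = 250 * 100 / (100 + 100)
= 250 * 100 / 200
= 25000 / 200
= 125.00

125.00 damage


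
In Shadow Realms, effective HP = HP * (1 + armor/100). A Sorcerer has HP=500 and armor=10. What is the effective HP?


EHP = 500 * (1 + 10/100)
= 500 * (1 + 0.1)
= 500 * 1.1
= 550.0

550.0 EHP


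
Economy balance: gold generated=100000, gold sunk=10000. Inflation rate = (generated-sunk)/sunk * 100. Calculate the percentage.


Net gold = 100000 - 10000 = 90000
Inflation rate = net / sunk * 100 = 90000 / 10000 * 100
= 9.0 * 100
= 900.00%

900.00%


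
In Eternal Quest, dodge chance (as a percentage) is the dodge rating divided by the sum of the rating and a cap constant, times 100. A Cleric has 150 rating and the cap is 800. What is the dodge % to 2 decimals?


dodge% = 150 / (150 + 800) * 100
= 150 / 950 * 100
= 0.157895 * 100
= 15.79%

15.79%


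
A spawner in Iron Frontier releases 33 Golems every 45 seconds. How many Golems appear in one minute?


Spawns per minute = count * (60 / interval)
= 33 * (60 / 45)
= 33 * 1.3333
= 44.0

44.0 per minute


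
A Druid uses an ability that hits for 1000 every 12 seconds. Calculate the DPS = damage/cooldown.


DPS = damage / cooldown
= 1000 / 12
= 83.33

83.33 DPS


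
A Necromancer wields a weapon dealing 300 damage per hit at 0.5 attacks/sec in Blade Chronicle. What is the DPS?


DPS = damage * attack_speed
= 300 * 0.5
= 150.0

150.0 DPS


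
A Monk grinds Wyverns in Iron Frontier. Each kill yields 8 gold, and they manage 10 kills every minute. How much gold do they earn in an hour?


Gold per minute = 8 * 10 = 80
Gold per hour = 80 * 60 = 4800

4800 gold/hour


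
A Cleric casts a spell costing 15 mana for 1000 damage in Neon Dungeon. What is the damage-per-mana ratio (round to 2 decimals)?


Efficiency = damage / mana
= 1000 / 15
= 66.67

66.67 dmg/mana


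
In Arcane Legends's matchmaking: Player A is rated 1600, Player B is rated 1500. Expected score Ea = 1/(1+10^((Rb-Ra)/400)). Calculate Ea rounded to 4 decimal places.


Elo expected score: Ea = 1/(1 + 10^((Rb-Ra)/400))
Rb - Ra = 1500 - 1600 = -100
(Rb-Ra)/400 = -100/400 = -0.25
10^-0.25 = 0.562341
Ea = 1/(1 + 0.562341) = 1/1.562341 = 0.6401

0.6401


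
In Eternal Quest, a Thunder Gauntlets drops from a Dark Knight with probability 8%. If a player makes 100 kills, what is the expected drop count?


Expected drops = kills * (drop_rate / 100)
= 100 * (8 / 100)
= 100 * 0.08
= 8.0

8.0 drops


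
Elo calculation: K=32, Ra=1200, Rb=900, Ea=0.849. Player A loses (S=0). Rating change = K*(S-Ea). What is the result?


Elo update: delta = K * (S - Ea), where S = 0 (loses)
S - Ea = 0 - 0.849 = -0.849
Rating change = 32 * -0.849
= -27.17

-27.17 rating points


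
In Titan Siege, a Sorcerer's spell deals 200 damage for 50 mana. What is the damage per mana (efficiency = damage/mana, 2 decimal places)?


Efficiency = damage / mana
= 200 / 50
= 4.00

4.00 dmg/mana


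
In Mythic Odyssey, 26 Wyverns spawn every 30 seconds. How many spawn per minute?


Spawns per minute = count * (60 / interval)
= 26 * (60 / 30)
= 26 * 2.0
= 52.0

52.0 per minute


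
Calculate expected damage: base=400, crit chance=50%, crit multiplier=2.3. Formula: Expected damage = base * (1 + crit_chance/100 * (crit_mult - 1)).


E[dmg] = base * (1 + crit_chance * (crit_mult - 1))
cc as decimal = 50/100 = 0.5
cm - 1 = 2.3 - 1 = 1.3
Bonus factor = 0.5 * 1.3 = 0.65
Total multiplier = 1 + 0.65 = 1.65
Expected damage = 400 * 1.65 = 660.00

660.00 damage


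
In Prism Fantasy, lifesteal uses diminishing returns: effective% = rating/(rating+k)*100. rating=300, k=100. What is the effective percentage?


effective% = rating / (rating + k) * 100
= 300 / (300 + 100) * 100
= 300 / 400 * 100
= 0.75 * 100
= 75.00%

75.00%


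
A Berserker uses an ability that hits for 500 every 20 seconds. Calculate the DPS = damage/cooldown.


DPS = damage / cooldown
= 500 / 20
= 25.00

25.00 DPS


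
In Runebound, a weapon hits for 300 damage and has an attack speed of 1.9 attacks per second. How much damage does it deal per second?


DPS = damage * attack_speed
= 300 * 1.9
= 570.0

570.0 DPS


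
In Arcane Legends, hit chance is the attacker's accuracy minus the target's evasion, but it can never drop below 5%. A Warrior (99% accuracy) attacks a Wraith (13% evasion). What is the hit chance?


accuracy - evasion = 99 - 13 = 86
Apply floor: max(86, 5) = 86
Hit chance = 86%

86%


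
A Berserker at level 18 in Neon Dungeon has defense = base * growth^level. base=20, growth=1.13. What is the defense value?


value = base * growth^level
= 20 * 1.13^18
= 20 * 9.024268
= 180.49

180.49 defense


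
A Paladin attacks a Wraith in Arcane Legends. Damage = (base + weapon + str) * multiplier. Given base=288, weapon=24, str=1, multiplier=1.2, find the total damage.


Sum base + weapon + str = 288 + 24 + 1 = 313
Multiply by 1.2:
313 * 1.2 = 375.6

375.6 damage


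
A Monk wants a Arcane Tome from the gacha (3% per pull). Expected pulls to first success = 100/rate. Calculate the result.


Expected pulls for a geometric distribution = 1/p = 100 / rate%
= 100 / 3
= 33.33

33.33 pulls


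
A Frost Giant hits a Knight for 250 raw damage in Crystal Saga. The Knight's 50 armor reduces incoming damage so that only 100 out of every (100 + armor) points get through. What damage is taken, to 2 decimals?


actual = 250 * 100 / (100 + 50)
= 250 * 100 / 150
= 25000 / 150
= 166.67

166.67 damage


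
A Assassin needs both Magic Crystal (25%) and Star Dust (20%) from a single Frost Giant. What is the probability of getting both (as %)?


For independent events, P(both) = P(A) * P(B)
= 25% * 20%
= 500 / 100 %
= 5.0%

5.0%
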